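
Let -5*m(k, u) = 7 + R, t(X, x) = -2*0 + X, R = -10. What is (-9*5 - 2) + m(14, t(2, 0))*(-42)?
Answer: -361/5 ≈ -72.200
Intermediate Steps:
t(X, x) = X (t(X, x) = 0 + X = X)
m(k, u) = ⅗ (m(k, u) = -(7 - 10)/5 = -⅕*(-3) = ⅗)
(-9*5 - 2) + m(14, t(2, 0))*(-42) = (-9*5 - 2) + (⅗)*(-42) = (-45 - 2) - 126/5 = -47 - 126/5 = -361/5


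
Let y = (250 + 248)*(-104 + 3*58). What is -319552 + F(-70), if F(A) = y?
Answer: -284692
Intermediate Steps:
y = 34860 (y = 498*(-104 + 174) = 498*70 = 34860)
F(A) = 34860
-319552 + F(-70) = -319552 + 34860 = -284692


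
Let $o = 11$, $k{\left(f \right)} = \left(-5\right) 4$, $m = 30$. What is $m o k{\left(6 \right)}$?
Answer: $-6600$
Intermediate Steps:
$k{\left(f \right)} = -20$
$m o k{\left(6 \right)} = 30 \cdot 11 \left(-20\right) = 330 \left(-20\right) = -6600$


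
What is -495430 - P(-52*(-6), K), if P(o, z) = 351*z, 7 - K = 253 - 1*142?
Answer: -458926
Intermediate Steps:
K = -104 (K = 7 - (253 - 1*142) = 7 - (253 - 142) = 7 - 1*111 = 7 - 111 = -104)
-495430 - P(-52*(-6), K) = -495430 - 351*(-104) = -495430 - 1*(-36504) = -495430 + 36504 = -458926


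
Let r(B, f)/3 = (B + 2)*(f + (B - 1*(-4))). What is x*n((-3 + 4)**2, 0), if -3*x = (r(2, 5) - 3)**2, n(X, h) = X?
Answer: -5547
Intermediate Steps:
r(B, f) = 3*(2 + B)*(4 + B + f) (r(B, f) = 3*((B + 2)*(f + (B - 1*(-4)))) = 3*((2 + B)*(f + (B + 4))) = 3*((2 + B)*(f + (4 + B))) = 3*((2 + B)*(4 + B + f)) = 3*(2 + B)*(4 + B + f))
x = -5547 (x = -((24 + 3*2**2 + 6*5 + 18*2 + 3*2*5) - 3)**2/3 = -((24 + 3*4 + 30 + 36 + 30) - 3)**2/3 = -((24 + 12 + 30 + 36 + 30) - 3)**2/3 = -(132 - 3)**2/3 = -1/3*129**2 = -1/3*16641 = -5547)
x*n((-3 + 4)**2, 0) = -5547*(-3 + 4)**2 = -5547*1**2 = -5547*1 = -5547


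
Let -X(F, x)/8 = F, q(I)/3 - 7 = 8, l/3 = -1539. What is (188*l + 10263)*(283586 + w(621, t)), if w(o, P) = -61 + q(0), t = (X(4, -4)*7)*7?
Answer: -243227346810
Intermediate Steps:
l = -4617 (l = 3*(-1539) = -4617)
q(I) = 45 (q(I) = 21 + 3*8 = 21 + 24 = 45)
X(F, x) = -8*F
t = -1568 (t = (-8*4*7)*7 = -32*7*7 = -224*7 = -1568)
w(o, P) = -16 (w(o, P) = -61 + 45 = -16)
(188*l + 10263)*(283586 + w(621, t)) = (188*(-4617) + 10263)*(283586 - 16) = (-867996 + 10263)*283570 = -857733*283570 = -243227346810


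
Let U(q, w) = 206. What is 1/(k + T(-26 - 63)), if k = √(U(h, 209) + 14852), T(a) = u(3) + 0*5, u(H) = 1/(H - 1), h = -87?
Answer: -2/60231 + 4*√15058/60231 ≈ 0.0081162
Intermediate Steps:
u(H) = 1/(-1 + H)
T(a) = ½ (T(a) = 1/(-1 + 3) + 0*5 = 1/2 + 0 = ½ + 0 = ½)
k = √15058 (k = √(206 + 14852) = √15058 ≈ 122.71)
1/(k + T(-26 - 63)) = 1/(√15058 + ½) = 1/(½ + √15058)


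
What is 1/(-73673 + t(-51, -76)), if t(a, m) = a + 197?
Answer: -1/73527 ≈ -1.3600e-5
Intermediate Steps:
t(a, m) = 197 + a
1/(-73673 + t(-51, -76)) = 1/(-73673 + (197 - 51)) = 1/(-73673 + 146) = 1/(-73527) = -1/73527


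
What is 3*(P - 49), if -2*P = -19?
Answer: -237/2 ≈ -118.50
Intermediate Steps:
P = 19/2 (P = -½*(-19) = 19/2 ≈ 9.5000)
3*(P - 49) = 3*(19/2 - 49) = 3*(-79/2) = -237/2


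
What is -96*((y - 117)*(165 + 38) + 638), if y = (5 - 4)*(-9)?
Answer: 2394240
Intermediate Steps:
y = -9 (y = 1*(-9) = -9)
-96*((y - 117)*(165 + 38) + 638) = -96*((-9 - 117)*(165 + 38) + 638) = -96*(-126*203 + 638) = -96*(-25578 + 638) = -96*(-24940) = 2394240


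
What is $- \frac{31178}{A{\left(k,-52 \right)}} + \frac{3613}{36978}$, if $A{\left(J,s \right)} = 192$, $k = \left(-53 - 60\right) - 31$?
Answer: $- \frac{32005733}{197216} \approx -162.29$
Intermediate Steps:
$k = -144$ ($k = -113 - 31 = -144$)
$- \frac{31178}{A{\left(k,-52 \right)}} + \frac{3613}{36978} = - \frac{31178}{192} + \frac{3613}{36978} = \left(-31178\right) \frac{1}{192} + 3613 \cdot \frac{1}{36978} = - \frac{15589}{96} + \frac{3613}{36978} = - \frac{32005733}{197216}$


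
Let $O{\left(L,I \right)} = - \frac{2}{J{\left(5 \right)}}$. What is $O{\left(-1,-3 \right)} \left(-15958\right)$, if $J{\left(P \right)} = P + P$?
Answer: $\frac{15958}{5} \approx 3191.6$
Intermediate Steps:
$J{\left(P \right)} = 2 P$
$O{\left(L,I \right)} = - \frac{1}{5}$ ($O{\left(L,I \right)} = - \frac{2}{2 \cdot 5} = - \frac{2}{10} = \left(-2\right) \frac{1}{10} = - \frac{1}{5}$)
$O{\left(-1,-3 \right)} \left(-15958\right) = \left(- \frac{1}{5}\right) \left(-15958\right) = \frac{15958}{5}$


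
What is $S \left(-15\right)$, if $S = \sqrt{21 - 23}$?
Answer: $- 15 i \sqrt{2} \approx - 21.213 i$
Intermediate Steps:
$S = i \sqrt{2}$ ($S = \sqrt{21 - 23} = \sqrt{-2} = i \sqrt{2} \approx 1.4142 i$)
$S \left(-15\right) = i \sqrt{2} \left(-15\right) = - 15 i \sqrt{2}$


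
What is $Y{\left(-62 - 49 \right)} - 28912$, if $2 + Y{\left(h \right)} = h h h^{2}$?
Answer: $151778127$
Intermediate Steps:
$Y{\left(h \right)} = -2 + h^{4}$ ($Y{\left(h \right)} = -2 + h h h^{2} = -2 + h^{2} h^{2} = -2 + h^{4}$)
$Y{\left(-62 - 49 \right)} - 28912 = \left(-2 + \left(-62 - 49\right)^{4}\right) - 28912 = \left(-2 + \left(-111\right)^{4}\right) - 28912 = \left(-2 + 151807041\right) - 28912 = 151807039 - 28912 = 151778127$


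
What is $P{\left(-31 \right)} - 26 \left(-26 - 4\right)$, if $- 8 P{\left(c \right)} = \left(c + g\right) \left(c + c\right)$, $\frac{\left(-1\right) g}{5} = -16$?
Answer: $\frac{4639}{4} \approx 1159.8$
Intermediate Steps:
$g = 80$ ($g = \left(-5\right) \left(-16\right) = 80$)
$P{\left(c \right)} = - \frac{c \left(80 + c\right)}{4}$ ($P{\left(c \right)} = - \frac{\left(c + 80\right) \left(c + c\right)}{8} = - \frac{\left(80 + c\right) 2 c}{8} = - \frac{2 c \left(80 + c\right)}{8} = - \frac{c \left(80 + c\right)}{4}$)
$P{\left(-31 \right)} - 26 \left(-26 - 4\right) = \left(- \frac{1}{4}\right) \left(-31\right) \left(80 - 31\right) - 26 \left(-26 - 4\right) = \left(- \frac{1}{4}\right) \left(-31\right) 49 - -780 = \frac{1519}{4} + 780 = \frac{4639}{4}$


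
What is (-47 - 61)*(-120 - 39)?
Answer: 17172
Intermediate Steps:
(-47 - 61)*(-120 - 39) = -108*(-159) = 17172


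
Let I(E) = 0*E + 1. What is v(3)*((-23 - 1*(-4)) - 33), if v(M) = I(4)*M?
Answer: -156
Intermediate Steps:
I(E) = 1 (I(E) = 0 + 1 = 1)
v(M) = M (v(M) = 1*M = M)
v(3)*((-23 - 1*(-4)) - 33) = 3*((-23 - 1*(-4)) - 33) = 3*((-23 + 4) - 33) = 3*(-19 - 33) = 3*(-52) = -156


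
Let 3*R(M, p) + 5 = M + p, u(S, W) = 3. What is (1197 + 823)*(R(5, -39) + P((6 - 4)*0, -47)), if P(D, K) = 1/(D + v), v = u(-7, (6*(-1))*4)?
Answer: -76760/3 ≈ -25587.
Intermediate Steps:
v = 3
R(M, p) = -5/3 + M/3 + p/3 (R(M, p) = -5/3 + (M + p)/3 = -5/3 + (M/3 + p/3) = -5/3 + M/3 + p/3)
P(D, K) = 1/(3 + D) (P(D, K) = 1/(D + 3) = 1/(3 + D))
(1197 + 823)*(R(5, -39) + P((6 - 4)*0, -47)) = (1197 + 823)*((-5/3 + (1/3)*5 + (1/3)*(-39)) + 1/(3 + (6 - 4)*0)) = 2020*((-5/3 + 5/3 - 13) + 1/(3 + 2*0)) = 2020*(-13 + 1/(3 + 0)) = 2020*(-13 + 1/3) = 2020*(-38/3) = -76760/3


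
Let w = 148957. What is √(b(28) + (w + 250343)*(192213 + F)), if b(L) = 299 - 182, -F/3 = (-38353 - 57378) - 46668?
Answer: 3*√27481157013 ≈ 4.9732e+5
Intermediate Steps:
F = 427197 (F = -3*((-38353 - 57378) - 46668) = -3*(-95731 - 46668) = -3*(-142399) = 427197)
b(L) = 117
√(b(28) + (w + 250343)*(192213 + F)) = √(117 + (148957 + 250343)*(192213 + 427197)) = √(117 + 399300*619410) = √(117 + 247330413000) = √247330413117 = 3*√27481157013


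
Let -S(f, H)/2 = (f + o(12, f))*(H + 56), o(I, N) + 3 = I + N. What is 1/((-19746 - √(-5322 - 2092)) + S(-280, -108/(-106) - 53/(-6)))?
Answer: 1335421443/70541322294463 + 25281*I*√7414/70541322294463 ≈ 1.8931e-5 + 3.0859e-8*I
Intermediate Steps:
o(I, N) = -3 + I + N (o(I, N) = -3 + (I + N) = -3 + I + N)
S(f, H) = -2*(9 + 2*f)*(56 + H) (S(f, H) = -2*(f + (-3 + 12 + f))*(H + 56) = -2*(f + (9 + f))*(56 + H) = -2*(9 + 2*f)*(56 + H))
1/((-19746 - √(-5322 - 2092)) + S(-280, -108/(-106) - 53/(-6))) = 1/((-19746 - √(-5322 - 2092)) + (-1008 - 224*(-280) - 18*(-108/(-106) - 53/(-6)) - 4*(-108/(-106) - 53/(-6))*(-280))) = 1/((-19746 - √(-7414)) + (-1008 + 62720 - 18*(-108*(-1/106) - 53*(-⅙)) - 4*(-108*(-1/106) - 53*(-⅙))*(-280))) = 1/((-19746 - I*√7414) + (-1008 + 62720 - 18*(54/53 + 53/6) - 4*(54/53 + 53/6)*(-280))) = 1/((-19746 - I*√7414) + (-1008 + 62720 - 18*3133/318 - 4*3133/318*(-280))) = 1/((-19746 - I*√7414) + (-1008 + 62720 - 9399/53 + 1754480/159)) = 1/((-19746 - I*√7414) + 11538491/159) = 1/(8398877/159 - I*√7414)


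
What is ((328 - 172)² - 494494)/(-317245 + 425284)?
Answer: -470158/108039 ≈ -4.3517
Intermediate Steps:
((328 - 172)² - 494494)/(-317245 + 425284) = (156² - 494494)/108039 = (24336 - 494494)*(1/108039) = -470158*1/108039 = -470158/108039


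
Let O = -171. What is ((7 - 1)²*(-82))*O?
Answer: 504792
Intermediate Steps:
((7 - 1)²*(-82))*O = ((7 - 1)²*(-82))*(-171) = (6²*(-82))*(-171) = (36*(-82))*(-171) = -2952*(-171) = 504792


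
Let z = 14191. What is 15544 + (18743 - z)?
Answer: 20096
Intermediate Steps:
15544 + (18743 - z) = 15544 + (18743 - 1*14191) = 15544 + (18743 - 14191) = 15544 + 4552 = 20096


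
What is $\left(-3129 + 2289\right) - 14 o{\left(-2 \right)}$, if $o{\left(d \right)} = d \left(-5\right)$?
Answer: $-980$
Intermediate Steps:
$o{\left(d \right)} = - 5 d$
$\left(-3129 + 2289\right) - 14 o{\left(-2 \right)} = \left(-3129 + 2289\right) - 14 \left(\left(-5\right) \left(-2\right)\right) = -840 - 140 = -980$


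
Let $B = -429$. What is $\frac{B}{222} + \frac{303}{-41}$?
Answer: $- \frac{28285}{3034} \approx -9.3227$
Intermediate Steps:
$\frac{B}{222} + \frac{303}{-41} = - \frac{429}{222} + \frac{303}{-41} = \left(-429\right) \frac{1}{222} + 303 \left(- \frac{1}{41}\right) = - \frac{143}{74} - \frac{303}{41} = - \frac{28285}{3034}$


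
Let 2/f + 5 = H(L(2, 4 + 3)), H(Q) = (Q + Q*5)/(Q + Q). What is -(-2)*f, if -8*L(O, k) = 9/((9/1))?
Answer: -2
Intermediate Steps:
L(O, k) = -1/8 (L(O, k) = -9/(8*(9/1)) = -9/(8*(9*1)) = -9/(8*9) = -1/8*1 = -1/8)
H(Q) = 3 (H(Q) = (Q + 5*Q)/((2*Q)) = (6*Q)*(1/(2*Q)) = 3)
f = -1 (f = 2/(-5 + 3) = 2/(-2) = 2*(-1/2) = -1)
-(-2)*f = -(-2)*(-1) = -2*1 = -2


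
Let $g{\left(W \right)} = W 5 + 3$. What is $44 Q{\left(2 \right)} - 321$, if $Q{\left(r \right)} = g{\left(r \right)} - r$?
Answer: $163$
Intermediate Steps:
$g{\left(W \right)} = 3 + 5 W$ ($g{\left(W \right)} = 5 W + 3 = 3 + 5 W$)
$Q{\left(r \right)} = 3 + 4 r$ ($Q{\left(r \right)} = \left(3 + 5 r\right) - r = 3 + 4 r$)
$44 Q{\left(2 \right)} - 321 = 44 \left(3 + 4 \cdot 2\right) - 321 = 44 \left(3 + 8\right) - 321 = 44 \cdot 11 - 321 = 484 - 321 = 163$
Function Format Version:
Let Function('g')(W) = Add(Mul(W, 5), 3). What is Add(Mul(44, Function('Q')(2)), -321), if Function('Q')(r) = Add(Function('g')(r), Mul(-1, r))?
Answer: 163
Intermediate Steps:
Function('g')(W) = Add(3, Mul(5, W)) (Function('g')(W) = Add(Mul(5, W), 3) = Add(3, Mul(5, W)))
Function('Q')(r) = Add(3, Mul(4, r)) (Function('Q')(r) = Add(Add(3, Mul(5, r)), Mul(-1, r)) = Add(3, Mul(4, r)))
Add(Mul(44, Function('Q')(2)), -321) = Add(Mul(44, Add(3, Mul(4, 2))), -321) = Add(Mul(44, Add(3, 8)), -321) = Add(Mul(44, 11), -321) = Add(484, -321) = 163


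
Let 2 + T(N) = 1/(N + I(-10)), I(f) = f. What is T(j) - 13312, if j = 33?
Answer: -306221/23 ≈ -13314.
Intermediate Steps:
T(N) = -2 + 1/(-10 + N) (T(N) = -2 + 1/(N - 10) = -2 + 1/(-10 + N))
T(j) - 13312 = (21 - 2*33)/(-10 + 33) - 13312 = (21 - 66)/23 - 13312 = (1/23)*(-45) - 13312 = -45/23 - 13312 = -306221/23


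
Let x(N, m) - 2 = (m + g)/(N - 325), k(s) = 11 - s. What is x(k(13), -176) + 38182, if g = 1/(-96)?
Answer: 1198689025/31392 ≈ 38185.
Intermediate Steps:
g = -1/96 ≈ -0.010417
x(N, m) = 2 + (-1/96 + m)/(-325 + N) (x(N, m) = 2 + (m - 1/96)/(N - 325) = 2 + (-1/96 + m)/(-325 + N))
x(k(13), -176) + 38182 = (-62401/96 - 176 + 2*(11 - 1*13))/(-325 + (11 - 1*13)) + 38182 = (-62401/96 - 176 + 2*(11 - 13))/(-325 + (11 - 13)) + 38182 = (-62401/96 - 176 + 2*(-2))/(-325 - 2) + 38182 = (-62401/96 - 176 - 4)/(-327) + 38182 = -1/327*(-79681/96) + 38182 = 79681/31392 + 38182 = 1198689025/31392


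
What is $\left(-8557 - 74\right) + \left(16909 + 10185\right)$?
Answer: $18463$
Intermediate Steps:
$\left(-8557 - 74\right) + \left(16909 + 10185\right) = -8631 + 27094 = 18463$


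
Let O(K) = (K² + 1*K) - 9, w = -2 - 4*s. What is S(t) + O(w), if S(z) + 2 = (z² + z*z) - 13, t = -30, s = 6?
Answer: 2426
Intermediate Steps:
S(z) = -15 + 2*z² (S(z) = -2 + ((z² + z*z) - 13) = -2 + ((z² + z²) - 13) = -2 + (2*z² - 13) = -2 + (-13 + 2*z²) = -15 + 2*z²)
w = -26 (w = -2 - 4*6 = -2 - 24 = -26)
O(K) = -9 + K + K² (O(K) = (K² + K) - 9 = (K + K²) - 9 = -9 + K + K²)
S(t) + O(w) = (-15 + 2*(-30)²) + (-9 - 26 + (-26)²) = (-15 + 2*900) + (-9 - 26 + 676) = (-15 + 1800) + 641 = 1785 + 641 = 2426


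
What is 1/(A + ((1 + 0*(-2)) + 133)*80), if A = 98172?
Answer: 1/108892 ≈ 9.1834e-6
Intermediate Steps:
1/(A + ((1 + 0*(-2)) + 133)*80) = 1/(98172 + ((1 + 0*(-2)) + 133)*80) = 1/(98172 + ((1 + 0) + 133)*80) = 1/(98172 + (1 + 133)*80) = 1/(98172 + 134*80) = 1/(98172 + 10720) = 1/108892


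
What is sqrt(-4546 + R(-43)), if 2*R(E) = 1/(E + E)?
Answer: I*sqrt(33622259)/86 ≈ 67.424*I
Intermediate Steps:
R(E) = 1/(4*E) (R(E) = 1/(2*(E + E)) = 1/(2*((2*E))) = (1/(2*E))/2 = 1/(4*E))
sqrt(-4546 + R(-43)) = sqrt(-4546 + (1/4)/(-43)) = sqrt(-4546 + (1/4)*(-1/43)) = sqrt(-4546 - 1/172) = sqrt(-781913/172) = I*sqrt(33622259)/86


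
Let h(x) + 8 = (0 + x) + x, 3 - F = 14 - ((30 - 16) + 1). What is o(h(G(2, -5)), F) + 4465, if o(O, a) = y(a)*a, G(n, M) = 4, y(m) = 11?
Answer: 4509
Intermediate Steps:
F = 4 (F = 3 - (14 - ((30 - 16) + 1)) = 3 - (14 - (14 + 1)) = 3 - (14 - 1*15) = 3 - (14 - 15) = 3 - 1*(-1) = 3 + 1 = 4)
h(x) = -8 + 2*x (h(x) = -8 + ((0 + x) + x) = -8 + (x + x) = -8 + 2*x)
o(O, a) = 11*a
o(h(G(2, -5)), F) + 4465 = 11*4 + 4465 = 44 + 4465 = 4509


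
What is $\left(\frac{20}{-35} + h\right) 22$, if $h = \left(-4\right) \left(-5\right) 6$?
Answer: $\frac{18392}{7} \approx 2627.4$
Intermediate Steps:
$h = 120$ ($h = 20 \cdot 6 = 120$)
$\left(\frac{20}{-35} + h\right) 22 = \left(\frac{20}{-35} + 120\right) 22 = \left(20 \left(- \frac{1}{35}\right) + 120\right) 22 = \left(- \frac{4}{7} + 120\right) 22 = \frac{836}{7} \cdot 22 = \frac{18392}{7}$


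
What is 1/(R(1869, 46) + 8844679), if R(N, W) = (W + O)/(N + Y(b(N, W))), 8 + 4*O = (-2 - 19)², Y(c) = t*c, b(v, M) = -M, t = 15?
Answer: 4716/41711506781 ≈ 1.1306e-7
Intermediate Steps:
Y(c) = 15*c
O = 433/4 (O = -2 + (-2 - 19)²/4 = -2 + (¼)*(-21)² = -2 + (¼)*441 = -2 + 441/4 = 433/4 ≈ 108.25)
R(N, W) = (433/4 + W)/(N - 15*W) (R(N, W) = (W + 433/4)/(N + 15*(-W)) = (433/4 + W)/(N - 15*W))
1/(R(1869, 46) + 8844679) = 1/((433/4 + 46)/(1869 - 15*46) + 8844679) = 1/((617/4)/(1869 - 690) + 8844679) = 1/((617/4)/1179 + 8844679) = 1/((1/1179)*(617/4) + 8844679) = 1/(617/4716 + 8844679) = 1/(41711506781/4716) = 4716/41711506781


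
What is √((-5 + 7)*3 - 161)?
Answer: I*√155 ≈ 12.45*I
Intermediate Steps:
√((-5 + 7)*3 - 161) = √(2*3 - 161) = √(6 - 161) = √(-155) = I*√155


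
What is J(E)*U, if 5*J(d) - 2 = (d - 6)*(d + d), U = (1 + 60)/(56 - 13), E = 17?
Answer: 22936/215 ≈ 106.68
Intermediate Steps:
U = 61/43 ≈ 1.4186
J(d) = ⅖ + 2*d*(-6 + d)/5 (J(d) = ⅖ + ((d - 6)*(d + d))/5 = ⅖ + ((-6 + d)*(2*d))/5 = ⅖ + (2*d*(-6 + d))/5 = ⅖ + 2*d*(-6 + d)/5)
J(E)*U = (⅖ - 12/5*17 + (⅖)*17²)*(61/43) = (⅖ - 204/5 + (⅖)*289)*(61/43) = (⅖ - 204/5 + 578/5)*(61/43) = (376/5)*(61/43) = 22936/215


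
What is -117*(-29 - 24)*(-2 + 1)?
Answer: -6201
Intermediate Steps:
-117*(-29 - 24)*(-2 + 1) = -(-6201)*(-1) = -117*53 = -6201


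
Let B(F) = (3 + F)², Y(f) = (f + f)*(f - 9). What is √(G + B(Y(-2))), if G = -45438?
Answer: I*√43229 ≈ 207.92*I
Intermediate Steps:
Y(f) = 2*f*(-9 + f) (Y(f) = (2*f)*(-9 + f) = 2*f*(-9 + f))
√(G + B(Y(-2))) = √(-45438 + (3 + 2*(-2)*(-9 - 2))²) = √(-45438 + (3 + 2*(-2)*(-11))²) = √(-45438 + (3 + 44)²) = √(-45438 + 47²) = √(-45438 + 2209) = √(-43229) = I*√43229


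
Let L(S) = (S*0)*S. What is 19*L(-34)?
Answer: 0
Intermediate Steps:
L(S) = 0 (L(S) = 0*S = 0)
19*L(-34) = 19*0 = 0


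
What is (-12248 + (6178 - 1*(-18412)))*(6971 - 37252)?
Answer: -373728102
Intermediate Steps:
(-12248 + (6178 - 1*(-18412)))*(6971 - 37252) = (-12248 + (6178 + 18412))*(-30281) = (-12248 + 24590)*(-30281) = 12342*(-30281) = -373728102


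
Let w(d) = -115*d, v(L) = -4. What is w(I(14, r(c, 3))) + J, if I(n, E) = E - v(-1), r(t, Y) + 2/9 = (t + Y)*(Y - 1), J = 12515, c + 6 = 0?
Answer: 114935/9 ≈ 12771.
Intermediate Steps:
c = -6 (c = -6 + 0 = -6)
r(t, Y) = -2/9 + (-1 + Y)*(Y + t) (r(t, Y) = -2/9 + (t + Y)*(Y - 1) = -2/9 + (Y + t)*(-1 + Y) = -2/9 + (-1 + Y)*(Y + t))
I(n, E) = 4 + E (I(n, E) = E - 1*(-4) = E + 4 = 4 + E)
w(I(14, r(c, 3))) + J = -115*(4 + (-2/9 + 3² - 1*3 - 1*(-6) + 3*(-6))) + 12515 = -115*(4 + (-2/9 + 9 - 3 + 6 - 18)) + 12515 = -115*(4 - 56/9) + 12515 = -115*(-20/9) + 12515 = 2300/9 + 12515 = 114935/9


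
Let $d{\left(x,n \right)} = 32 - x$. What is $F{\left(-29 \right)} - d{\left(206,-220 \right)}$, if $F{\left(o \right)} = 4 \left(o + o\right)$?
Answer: $-58$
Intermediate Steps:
$F{\left(o \right)} = 8 o$ ($F{\left(o \right)} = 4 \cdot 2 o = 8 o$)
$F{\left(-29 \right)} - d{\left(206,-220 \right)} = 8 \left(-29\right) - \left(32 - 206\right) = -232 - \left(32 - 206\right) = -232 - -174 = -232 + 174 = -58$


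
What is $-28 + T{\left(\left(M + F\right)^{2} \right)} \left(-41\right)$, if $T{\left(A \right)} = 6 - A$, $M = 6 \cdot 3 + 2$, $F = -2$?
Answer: $13010$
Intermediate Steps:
$M = 20$ ($M = 18 + 2 = 20$)
$-28 + T{\left(\left(M + F\right)^{2} \right)} \left(-41\right) = -28 + \left(6 - \left(20 - 2\right)^{2}\right) \left(-41\right) = -28 + \left(6 - 18^{2}\right) \left(-41\right) = -28 + \left(6 - 324\right) \left(-41\right) = -28 - -13038 = -28 + 13038 = 13010$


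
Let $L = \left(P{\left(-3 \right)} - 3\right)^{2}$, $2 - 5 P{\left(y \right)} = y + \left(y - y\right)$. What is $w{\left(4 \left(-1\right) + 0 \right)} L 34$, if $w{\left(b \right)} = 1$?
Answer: $136$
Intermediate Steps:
$P{\left(y \right)} = \frac{2}{5} - \frac{y}{5}$ ($P{\left(y \right)} = \frac{2}{5} - \frac{y + \left(y - y\right)}{5} = \frac{2}{5} - \frac{y + 0}{5} = \frac{2}{5} - \frac{y}{5}$)
$L = 4$ ($L = \left(\left(\frac{2}{5} - - \frac{3}{5}\right) - 3\right)^{2} = \left(\left(\frac{2}{5} + \frac{3}{5}\right) - 3\right)^{2} = \left(1 - 3\right)^{2} = \left(-2\right)^{2} = 4$)
$w{\left(4 \left(-1\right) + 0 \right)} L 34 = 1 \cdot 4 \cdot 34 = 4 \cdot 34 = 136$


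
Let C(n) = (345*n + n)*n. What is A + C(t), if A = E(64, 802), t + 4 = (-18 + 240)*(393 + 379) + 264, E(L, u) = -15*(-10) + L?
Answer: 10193735306870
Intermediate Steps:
E(L, u) = 150 + L
t = 171644 (t = -4 + ((-18 + 240)*(393 + 379) + 264) = -4 + (222*772 + 264) = -4 + (171384 + 264) = -4 + 171648 = 171644)
C(n) = 346*n² (C(n) = (346*n)*n = 346*n²)
A = 214 (A = 150 + 64 = 214)
A + C(t) = 214 + 346*171644² = 214 + 346*29461662736 = 214 + 10193735306656 = 10193735306870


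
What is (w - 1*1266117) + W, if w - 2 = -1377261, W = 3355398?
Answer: 712022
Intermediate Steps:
w = -1377259 (w = 2 - 1377261 = -1377259)
(w - 1*1266117) + W = (-1377259 - 1*1266117) + 3355398 = (-1377259 - 1266117) + 3355398 = -2643376 + 3355398 = 712022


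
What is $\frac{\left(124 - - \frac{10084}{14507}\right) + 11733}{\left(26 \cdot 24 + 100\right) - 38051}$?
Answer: $- \frac{172019583}{541502789} \approx -0.31767$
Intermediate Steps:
$\frac{\left(124 - - \frac{10084}{14507}\right) + 11733}{\left(26 \cdot 24 + 100\right) - 38051} = \frac{\left(124 - \left(-10084\right) \frac{1}{14507}\right) + 11733}{\left(624 + 100\right) - 38051} = \frac{\left(124 - - \frac{10084}{14507}\right) + 11733}{724 - 38051} = \frac{\left(124 + \frac{10084}{14507}\right) + 11733}{-37327} = \left(\frac{1808952}{14507} + 11733\right) \left(- \frac{1}{37327}\right) = \frac{172019583}{14507} \left(- \frac{1}{37327}\right) = - \frac{172019583}{541502789}$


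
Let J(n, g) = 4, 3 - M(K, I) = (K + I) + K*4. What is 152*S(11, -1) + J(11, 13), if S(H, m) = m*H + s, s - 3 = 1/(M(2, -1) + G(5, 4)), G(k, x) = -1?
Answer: -8636/7 ≈ -1233.7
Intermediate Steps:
M(K, I) = 3 - I - 5*K (M(K, I) = 3 - ((K + I) + K*4) = 3 - ((I + K) + 4*K) = 3 - (I + 5*K) = 3 + (-I - 5*K) = 3 - I - 5*K)
s = 20/7 (s = 3 + 1/((3 - 1*(-1) - 5*2) - 1) = 3 + 1/((3 + 1 - 10) - 1) = 3 + 1/(-6 - 1) = 3 + 1/(-7) = 3 - 1/7 = 20/7 ≈ 2.8571)
S(H, m) = 20/7 + H*m (S(H, m) = m*H + 20/7 = H*m + 20/7 = 20/7 + H*m)
152*S(11, -1) + J(11, 13) = 152*(20/7 + 11*(-1)) + 4 = 152*(20/7 - 11) + 4 = 152*(-57/7) + 4 = -8664/7 + 4 = -8636/7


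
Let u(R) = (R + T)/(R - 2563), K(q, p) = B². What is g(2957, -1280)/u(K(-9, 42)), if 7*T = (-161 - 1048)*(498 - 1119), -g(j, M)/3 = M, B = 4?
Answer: -68463360/750901 ≈ -91.175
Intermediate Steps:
g(j, M) = -3*M
K(q, p) = 16 (K(q, p) = 4² = 16)
T = 750789/7 (T = ((-161 - 1048)*(498 - 1119))/7 = (-1209*(-621))/7 = (⅐)*750789 = 750789/7 ≈ 1.0726e+5)
u(R) = (750789/7 + R)/(-2563 + R) (u(R) = (R + 750789/7)/(R - 2563) = (750789/7 + R)/(-2563 + R))
g(2957, -1280)/u(K(-9, 42)) = (-3*(-1280))/(((750789/7 + 16)/(-2563 + 16))) = 3840/(((750901/7)/(-2547))) = 3840/((-1/2547*750901/7)) = 3840/(-750901/17829) = 3840*(-17829/750901) = -68463360/750901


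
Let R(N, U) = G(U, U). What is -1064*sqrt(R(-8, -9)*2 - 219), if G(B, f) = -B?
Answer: -1064*I*sqrt(201) ≈ -15085.0*I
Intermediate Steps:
R(N, U) = -U
-1064*sqrt(R(-8, -9)*2 - 219) = -1064*sqrt(-1*(-9)*2 - 219) = -1064*sqrt(9*2 - 219) = -1064*sqrt(18 - 219) = -1064*I*sqrt(201)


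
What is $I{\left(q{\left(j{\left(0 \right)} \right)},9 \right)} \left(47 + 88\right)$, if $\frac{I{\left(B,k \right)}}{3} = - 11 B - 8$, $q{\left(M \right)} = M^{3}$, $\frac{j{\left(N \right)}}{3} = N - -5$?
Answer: $-15038865$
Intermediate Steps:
$j{\left(N \right)} = 15 + 3 N$ ($j{\left(N \right)} = 3 \left(N - -5\right) = 3 \left(N + 5\right) = 3 \left(5 + N\right) = 15 + 3 N$)
$I{\left(B,k \right)} = -24 - 33 B$ ($I{\left(B,k \right)} = 3 \left(- 11 B - 8\right) = 3 \left(-8 - 11 B\right) = -24 - 33 B$)
$I{\left(q{\left(j{\left(0 \right)} \right)},9 \right)} \left(47 + 88\right) = \left(-24 - 33 \left(15 + 3 \cdot 0\right)^{3}\right) \left(47 + 88\right) = \left(-24 - 33 \left(15 + 0\right)^{3}\right) 135 = \left(-24 - 33 \cdot 15^{3}\right) 135 = \left(-24 - 111375\right) 135 = \left(-111399\right) 135 = -15038865$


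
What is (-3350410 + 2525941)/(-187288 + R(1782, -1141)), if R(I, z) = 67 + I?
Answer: 274823/61813 ≈ 4.4460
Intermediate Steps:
(-3350410 + 2525941)/(-187288 + R(1782, -1141)) = (-3350410 + 2525941)/(-187288 + (67 + 1782)) = -824469/(-187288 + 1849) = -824469/(-185439) = -824469*(-1/185439) = 274823/61813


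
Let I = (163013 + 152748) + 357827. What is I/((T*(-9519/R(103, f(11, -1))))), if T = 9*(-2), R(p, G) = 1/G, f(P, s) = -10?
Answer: -8863/22545 ≈ -0.39313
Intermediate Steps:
T = -18
I = 673588 (I = 315761 + 357827 = 673588)
I/((T*(-9519/R(103, f(11, -1))))) = 673588/((-(-171342)/(1/(-10)))) = 673588/((-(-171342)/(-1/10))) = 673588/((-(-171342)*(-10))) = 673588/((-18*95190)) = 673588/(-1713420) = 673588*(-1/1713420) = -8863/22545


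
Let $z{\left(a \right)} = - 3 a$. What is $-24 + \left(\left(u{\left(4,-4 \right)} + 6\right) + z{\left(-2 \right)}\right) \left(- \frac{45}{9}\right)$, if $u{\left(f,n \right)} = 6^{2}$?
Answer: $-264$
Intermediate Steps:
$u{\left(f,n \right)} = 36$
$-24 + \left(\left(u{\left(4,-4 \right)} + 6\right) + z{\left(-2 \right)}\right) \left(- \frac{45}{9}\right) = -24 + \left(\left(36 + 6\right) - -6\right) \left(- \frac{45}{9}\right) = -24 + \left(42 + 6\right) \left(\left(-45\right) \frac{1}{9}\right) = -24 + 48 \left(-5\right) = -24 - 240 = -264$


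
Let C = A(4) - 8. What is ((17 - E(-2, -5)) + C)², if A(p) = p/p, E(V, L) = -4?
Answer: 196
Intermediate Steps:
A(p) = 1
C = -7 (C = 1 - 8 = -7)
((17 - E(-2, -5)) + C)² = ((17 - 1*(-4)) - 7)² = ((17 + 4) - 7)² = (21 - 7)² = 14² = 196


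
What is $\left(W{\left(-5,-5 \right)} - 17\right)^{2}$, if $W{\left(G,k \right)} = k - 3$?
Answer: $625$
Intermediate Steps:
$W{\left(G,k \right)} = -3 + k$
$\left(W{\left(-5,-5 \right)} - 17\right)^{2} = \left(\left(-3 - 5\right) - 17\right)^{2} = \left(-8 - 17\right)^{2} = \left(-25\right)^{2} = 625$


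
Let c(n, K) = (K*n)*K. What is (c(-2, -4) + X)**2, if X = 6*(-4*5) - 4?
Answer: 24336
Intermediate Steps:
c(n, K) = n*K**2
X = -124 (X = 6*(-20) - 4 = -120 - 4 = -124)
(c(-2, -4) + X)**2 = (-2*(-4)**2 - 124)**2 = (-2*16 - 124)**2 = (-32 - 124)**2 = (-156)**2 = 24336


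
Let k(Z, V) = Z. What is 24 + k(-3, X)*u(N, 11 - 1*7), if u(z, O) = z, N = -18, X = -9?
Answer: 78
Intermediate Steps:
24 + k(-3, X)*u(N, 11 - 1*7) = 24 - 3*(-18) = 24 + 54 = 78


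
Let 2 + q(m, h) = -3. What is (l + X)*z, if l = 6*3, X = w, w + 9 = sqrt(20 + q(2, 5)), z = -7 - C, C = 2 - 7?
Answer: -18 - 2*sqrt(15) ≈ -25.746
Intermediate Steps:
C = -5
q(m, h) = -5 (q(m, h) = -2 - 3 = -5)
z = -2 (z = -7 - 1*(-5) = -7 + 5 = -2)
w = -9 + sqrt(15) (w = -9 + sqrt(20 - 5) = -9 + sqrt(15) ≈ -5.1270)
X = -9 + sqrt(15) ≈ -5.1270
l = 18
(l + X)*z = (18 + (-9 + sqrt(15)))*(-2) = (9 + sqrt(15))*(-2) = -18 - 2*sqrt(15)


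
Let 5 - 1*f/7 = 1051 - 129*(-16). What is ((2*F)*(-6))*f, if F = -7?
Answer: -1828680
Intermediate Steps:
f = -21770 (f = 35 - 7*(1051 - 129*(-16)) = 35 - 7*(1051 - 1*(-2064)) = 35 - 7*(1051 + 2064) = 35 - 7*3115 = 35 - 21805 = -21770)
((2*F)*(-6))*f = ((2*(-7))*(-6))*(-21770) = -14*(-6)*(-21770) = 84*(-21770) = -1828680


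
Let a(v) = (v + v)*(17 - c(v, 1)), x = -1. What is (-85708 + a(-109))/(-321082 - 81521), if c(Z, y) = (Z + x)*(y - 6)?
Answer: -10162/134201 ≈ -0.075722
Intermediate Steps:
c(Z, y) = (-1 + Z)*(-6 + y) (c(Z, y) = (Z - 1)*(y - 6) = (-1 + Z)*(-6 + y))
a(v) = 2*v*(12 + 5*v) (a(v) = (v + v)*(17 - (6 - 1*1 - 6*v + v*1)) = (2*v)*(17 - (6 - 1 - 6*v + v)) = (2*v)*(17 - (5 - 5*v)) = (2*v)*(17 + (-5 + 5*v)) = (2*v)*(12 + 5*v) = 2*v*(12 + 5*v))
(-85708 + a(-109))/(-321082 - 81521) = (-85708 + 2*(-109)*(12 + 5*(-109)))/(-321082 - 81521) = (-85708 + 2*(-109)*(12 - 545))/(-402603) = (-85708 + 2*(-109)*(-533))*(-1/402603) = (-85708 + 116194)*(-1/402603) = 30486*(-1/402603) = -10162/134201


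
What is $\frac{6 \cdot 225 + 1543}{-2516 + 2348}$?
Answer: $- \frac{2893}{168} \approx -17.22$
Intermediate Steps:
$\frac{6 \cdot 225 + 1543}{-2516 + 2348} = \frac{1350 + 1543}{-168} = 2893 \left(- \frac{1}{168}\right) = - \frac{2893}{168}$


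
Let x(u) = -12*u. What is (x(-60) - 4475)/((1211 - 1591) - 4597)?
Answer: 3755/4977 ≈ 0.75447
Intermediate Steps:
(x(-60) - 4475)/((1211 - 1591) - 4597) = (-12*(-60) - 4475)/((1211 - 1591) - 4597) = (720 - 4475)/(-380 - 4597) = -3755/(-4977) = -3755*(-1/4977) = 3755/4977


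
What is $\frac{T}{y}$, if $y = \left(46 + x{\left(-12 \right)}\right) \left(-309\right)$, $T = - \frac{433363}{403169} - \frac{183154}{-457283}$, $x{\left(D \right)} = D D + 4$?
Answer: $\frac{41442505901}{3683928074603114} \approx 1.125 \cdot 10^{-5}$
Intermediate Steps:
$x{\left(D \right)} = 4 + D^{2}$ ($x{\left(D \right)} = D^{2} + 4 = 4 + D^{2}$)
$T = - \frac{124327517703}{184362329827}$ ($T = \left(-433363\right) \frac{1}{403169} - - \frac{183154}{457283} = - \frac{433363}{403169} + \frac{183154}{457283} = - \frac{124327517703}{184362329827} \approx -0.67437$)
$y = -59946$ ($y = \left(46 + \left(4 + \left(-12\right)^{2}\right)\right) \left(-309\right) = \left(46 + \left(4 + 144\right)\right) \left(-309\right) = \left(46 + 148\right) \left(-309\right) = 194 \left(-309\right) = -59946$)
$\frac{T}{y} = - \frac{124327517703}{184362329827 \left(-59946\right)} = \left(- \frac{124327517703}{184362329827}\right) \left(- \frac{1}{59946}\right) = \frac{41442505901}{3683928074603114}$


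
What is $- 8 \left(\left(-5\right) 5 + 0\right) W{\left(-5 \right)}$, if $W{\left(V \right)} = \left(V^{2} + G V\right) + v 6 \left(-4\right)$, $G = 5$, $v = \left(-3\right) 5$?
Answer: $72000$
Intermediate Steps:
$v = -15$
$W{\left(V \right)} = 360 + V^{2} + 5 V$ ($W{\left(V \right)} = \left(V^{2} + 5 V\right) + \left(-15\right) 6 \left(-4\right) = \left(V^{2} + 5 V\right) - -360 = \left(V^{2} + 5 V\right) + 360 = 360 + V^{2} + 5 V$)
$- 8 \left(\left(-5\right) 5 + 0\right) W{\left(-5 \right)} = - 8 \left(\left(-5\right) 5 + 0\right) \left(360 + \left(-5\right)^{2} + 5 \left(-5\right)\right) = - 8 \left(-25 + 0\right) \left(360 + 25 - 25\right) = - 8 \left(\left(-25\right) 360\right) = \left(-8\right) \left(-9000\right) = 72000$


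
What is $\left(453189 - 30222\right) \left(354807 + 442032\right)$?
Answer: $337036601313$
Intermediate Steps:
$\left(453189 - 30222\right) \left(354807 + 442032\right) = 422967 \cdot 796839 = 337036601313$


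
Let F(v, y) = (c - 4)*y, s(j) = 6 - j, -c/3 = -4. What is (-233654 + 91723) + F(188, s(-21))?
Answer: -141715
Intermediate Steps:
c = 12 (c = -3*(-4) = 12)
F(v, y) = 8*y (F(v, y) = (12 - 4)*y = 8*y)
(-233654 + 91723) + F(188, s(-21)) = (-233654 + 91723) + 8*(6 - 1*(-21)) = -141931 + 8*(6 + 21) = -141931 + 8*27 = -141931 + 216 = -141715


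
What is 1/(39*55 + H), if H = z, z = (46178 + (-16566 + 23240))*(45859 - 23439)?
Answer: 1/1184943985 ≈ 8.4392e-10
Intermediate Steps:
z = 1184941840 (z = (46178 + 6674)*22420 = 52852*22420 = 1184941840)
H = 1184941840
1/(39*55 + H) = 1/(39*55 + 1184941840) = 1/(2145 + 1184941840) = 1/1184943985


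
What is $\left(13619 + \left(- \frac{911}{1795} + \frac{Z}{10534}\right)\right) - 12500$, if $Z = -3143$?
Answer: $\frac{21143406911}{18908530} \approx 1118.2$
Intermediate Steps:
$\left(13619 + \left(- \frac{911}{1795} + \frac{Z}{10534}\right)\right) - 12500 = \left(13619 - \left(\frac{911}{1795} + \frac{3143}{10534}\right)\right) - 12500 = \left(13619 - \frac{15238159}{18908530}\right) - 12500 = \frac{257500031911}{18908530} - 12500 = \frac{21143406911}{18908530}$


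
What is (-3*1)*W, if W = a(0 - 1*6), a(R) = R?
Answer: 18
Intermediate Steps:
W = -6 (W = 0 - 1*6 = 0 - 6 = -6)
(-3*1)*W = -3*1*(-6) = -3*(-6) = 18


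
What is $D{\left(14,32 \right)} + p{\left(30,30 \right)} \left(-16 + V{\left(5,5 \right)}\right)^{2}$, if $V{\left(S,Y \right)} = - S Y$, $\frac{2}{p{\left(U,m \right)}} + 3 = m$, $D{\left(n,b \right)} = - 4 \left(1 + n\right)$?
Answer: $\frac{1742}{27} \approx 64.519$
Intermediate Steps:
$D{\left(n,b \right)} = -4 - 4 n$
$p{\left(U,m \right)} = \frac{2}{-3 + m}$
$V{\left(S,Y \right)} = - S Y$
$D{\left(14,32 \right)} + p{\left(30,30 \right)} \left(-16 + V{\left(5,5 \right)}\right)^{2} = \left(-4 - 56\right) + \frac{2}{-3 + 30} \left(-16 - 5 \cdot 5\right)^{2} = \left(-4 - 56\right) + \frac{2}{27} \left(-16 - 25\right)^{2} = -60 + 2 \cdot \frac{1}{27} \left(-41\right)^{2} = -60 + \frac{2}{27} \cdot 1681 = -60 + \frac{3362}{27} = \frac{1742}{27}$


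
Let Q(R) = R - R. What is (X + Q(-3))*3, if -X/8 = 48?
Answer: -1152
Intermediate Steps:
X = -384 (X = -8*48 = -384)
Q(R) = 0
(X + Q(-3))*3 = (-384 + 0)*3 = -384*3 = -1152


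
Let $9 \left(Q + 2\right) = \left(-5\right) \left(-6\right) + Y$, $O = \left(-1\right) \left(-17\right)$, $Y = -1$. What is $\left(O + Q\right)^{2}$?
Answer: $\frac{26896}{81} \approx 332.05$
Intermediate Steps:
$O = 17$
$Q = \frac{11}{9}$ ($Q = -2 + \frac{\left(-5\right) \left(-6\right) - 1}{9} = -2 + \frac{30 - 1}{9} = -2 + \frac{1}{9} \cdot 29 = -2 + \frac{29}{9} = \frac{11}{9} \approx 1.2222$)
$\left(O + Q\right)^{2} = \left(17 + \frac{11}{9}\right)^{2} = \left(\frac{164}{9}\right)^{2} = \frac{26896}{81}$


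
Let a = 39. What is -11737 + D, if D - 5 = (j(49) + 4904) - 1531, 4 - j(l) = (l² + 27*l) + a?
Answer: -12118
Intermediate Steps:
j(l) = -35 - l² - 27*l (j(l) = 4 - ((l² + 27*l) + 39) = 4 - (39 + l² + 27*l) = 4 + (-39 - l² - 27*l) = -35 - l² - 27*l)
D = -381 (D = 5 + (((-35 - 1*49² - 27*49) + 4904) - 1531) = 5 + (((-35 - 1*2401 - 1323) + 4904) - 1531) = 5 + (((-35 - 2401 - 1323) + 4904) - 1531) = 5 + ((-3759 + 4904) - 1531) = 5 + (1145 - 1531) = 5 - 386 = -381)
-11737 + D = -11737 - 381 = -12118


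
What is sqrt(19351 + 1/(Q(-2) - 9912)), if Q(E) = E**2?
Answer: sqrt(474914484239)/4954 ≈ 139.11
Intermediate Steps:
sqrt(19351 + 1/(Q(-2) - 9912)) = sqrt(19351 + 1/((-2)**2 - 9912)) = sqrt(19351 + 1/(4 - 9912)) = sqrt(19351 + 1/(-9908)) = sqrt(19351 - 1/9908) = sqrt(191729707/9908) = sqrt(474914484239)/4954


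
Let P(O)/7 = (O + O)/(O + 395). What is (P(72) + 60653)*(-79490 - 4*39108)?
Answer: -6682716899198/467 ≈ -1.4310e+10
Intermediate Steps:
P(O) = 14*O/(395 + O) (P(O) = 7*((O + O)/(O + 395)) = 7*((2*O)/(395 + O)) = 7*(2*O/(395 + O)) = 14*O/(395 + O))
(P(72) + 60653)*(-79490 - 4*39108) = (14*72/(395 + 72) + 60653)*(-79490 - 4*39108) = (14*72/467 + 60653)*(-79490 - 156432) = (14*72*(1/467) + 60653)*(-235922) = (1008/467 + 60653)*(-235922) = (28325959/467)*(-235922) = -6682716899198/467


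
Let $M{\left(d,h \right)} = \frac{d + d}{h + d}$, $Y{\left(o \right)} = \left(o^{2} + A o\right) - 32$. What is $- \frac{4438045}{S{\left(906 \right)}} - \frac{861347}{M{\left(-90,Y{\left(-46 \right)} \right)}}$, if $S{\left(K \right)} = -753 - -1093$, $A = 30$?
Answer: $\frac{8950797581}{3060} \approx 2.9251 \cdot 10^{6}$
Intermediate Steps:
$Y{\left(o \right)} = -32 + o^{2} + 30 o$ ($Y{\left(o \right)} = \left(o^{2} + 30 o\right) - 32 = -32 + o^{2} + 30 o$)
$S{\left(K \right)} = 340$ ($S{\left(K \right)} = -753 + 1093 = 340$)
$M{\left(d,h \right)} = \frac{2 d}{d + h}$
$- \frac{4438045}{S{\left(906 \right)}} - \frac{861347}{M{\left(-90,Y{\left(-46 \right)} \right)}} = - \frac{4438045}{340} - \frac{861347}{2 \left(-90\right) \frac{1}{-90 + \left(-32 + \left(-46\right)^{2} + 30 \left(-46\right)\right)}} = \left(-4438045\right) \frac{1}{340} - \frac{861347}{2 \left(-90\right) \frac{1}{-90 - -704}} = - \frac{887609}{68} - \frac{861347}{2 \left(-90\right) \frac{1}{-90 + 704}} = - \frac{887609}{68} - \frac{861347}{2 \left(-90\right) \frac{1}{614}} = - \frac{887609}{68} - \frac{861347}{- \frac{90}{307}} = - \frac{887609}{68} - - \frac{264433529}{90} = - \frac{887609}{68} + \frac{264433529}{90} = \frac{8950797581}{3060}$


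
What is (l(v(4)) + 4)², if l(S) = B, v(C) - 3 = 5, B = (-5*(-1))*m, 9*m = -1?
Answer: 961/81 ≈ 11.864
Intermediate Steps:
m = -⅑ (m = (⅑)*(-1) = -⅑ ≈ -0.11111)
B = -5/9 (B = -5*(-1)*(-⅑) = 5*(-⅑) = -5/9 ≈ -0.55556)
v(C) = 8 (v(C) = 3 + 5 = 8)
l(S) = -5/9
(l(v(4)) + 4)² = (-5/9 + 4)² = (31/9)² = 961/81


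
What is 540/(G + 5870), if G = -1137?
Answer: 540/4733 ≈ 0.11409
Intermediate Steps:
540/(G + 5870) = 540/(-1137 + 5870) = 540/4733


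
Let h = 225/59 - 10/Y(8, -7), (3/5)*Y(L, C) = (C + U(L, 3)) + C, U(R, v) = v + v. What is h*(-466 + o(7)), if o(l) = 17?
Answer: -483573/236 ≈ -2049.0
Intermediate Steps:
U(R, v) = 2*v
Y(L, C) = 10 + 10*C/3 (Y(L, C) = 5*((C + 2*3) + C)/3 = 5*((C + 6) + C)/3 = 5*((6 + C) + C)/3 = 5*(6 + 2*C)/3 = 10 + 10*C/3)
h = 1077/236 (h = 225/59 - 10/(10 + (10/3)*(-7)) = 225*(1/59) - 10/(10 - 70/3) = 225/59 - 10/(-40/3) = 225/59 - 10*(-3/40) = 225/59 + 3/4 = 1077/236 ≈ 4.5636)
h*(-466 + o(7)) = 1077*(-466 + 17)/236 = (1077/236)*(-449) = -483573/236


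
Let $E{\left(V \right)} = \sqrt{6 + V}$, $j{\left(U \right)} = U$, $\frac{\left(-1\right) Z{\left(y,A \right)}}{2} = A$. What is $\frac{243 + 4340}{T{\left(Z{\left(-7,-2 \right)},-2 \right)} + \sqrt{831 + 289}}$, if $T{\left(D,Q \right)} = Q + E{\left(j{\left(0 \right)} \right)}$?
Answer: $\frac{4583}{-2 + \sqrt{6} + 4 \sqrt{70}} \approx 135.13$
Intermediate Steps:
$Z{\left(y,A \right)} = - 2 A$
$T{\left(D,Q \right)} = Q + \sqrt{6}$ ($T{\left(D,Q \right)} = Q + \sqrt{6 + 0} = Q + \sqrt{6}$)
$\frac{243 + 4340}{T{\left(Z{\left(-7,-2 \right)},-2 \right)} + \sqrt{831 + 289}} = \frac{243 + 4340}{\left(-2 + \sqrt{6}\right) + \sqrt{831 + 289}} = \frac{4583}{\left(-2 + \sqrt{6}\right) + \sqrt{1120}} = \frac{4583}{\left(-2 + \sqrt{6}\right) + 4 \sqrt{70}} = \frac{4583}{-2 + \sqrt{6} + 4 \sqrt{70}}$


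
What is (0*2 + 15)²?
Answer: 225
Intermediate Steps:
(0*2 + 15)² = (0 + 15)² = 15² = 225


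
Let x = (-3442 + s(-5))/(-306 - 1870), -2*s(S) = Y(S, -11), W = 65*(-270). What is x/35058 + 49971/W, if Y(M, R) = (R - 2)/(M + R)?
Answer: -6776955885757/2380129689600 ≈ -2.8473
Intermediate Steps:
W = -17550
Y(M, R) = (-2 + R)/(M + R)
s(S) = 13/(2*(-11 + S)) (s(S) = -(-2 - 11)/(2*(S - 11)) = -(-13)/(2*(-11 + S)) = 13/(2*(-11 + S)))
x = 110157/69632 (x = (-3442 + 13/(2*(-11 - 5)))/(-306 - 1870) = (-3442 + (13/2)/(-16))/(-2176) = (-3442 + (13/2)*(-1/16))*(-1/2176) = (-3442 - 13/32)*(-1/2176) = -110157/32*(-1/2176) = 110157/69632 ≈ 1.5820)
x/35058 + 49971/W = (110157/69632)/35058 + 49971/(-17550) = (110157/69632)*(1/35058) + 49971*(-1/17550) = 36719/813719552 - 16657/5850 = -6776955885757/2380129689600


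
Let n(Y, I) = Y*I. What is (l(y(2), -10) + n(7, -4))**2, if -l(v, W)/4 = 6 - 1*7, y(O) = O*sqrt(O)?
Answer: 576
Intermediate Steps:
n(Y, I) = I*Y
y(O) = O**(3/2)
l(v, W) = 4 (l(v, W) = -4*(6 - 1*7) = -4*(6 - 7) = -4*(-1) = 4)
(l(y(2), -10) + n(7, -4))**2 = (4 - 4*7)**2 = (4 - 28)**2 = (-24)**2 = 576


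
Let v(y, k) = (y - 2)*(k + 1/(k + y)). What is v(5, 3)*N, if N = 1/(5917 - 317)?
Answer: 3/1792 ≈ 0.0016741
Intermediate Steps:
N = 1/5600 ≈ 0.00017857
v(y, k) = (-2 + y)*(k + 1/(k + y))
v(5, 3)*N = ((-2 + 5 - 2*3² + 3*5² + 5*3² - 2*3*5)/(3 + 5))*(1/5600) = ((-2 + 5 - 2*9 + 3*25 + 5*9 - 30)/8)*(1/5600) = ((-2 + 5 - 18 + 75 + 45 - 30)/8)*(1/5600) = ((⅛)*75)*(1/5600) = (75/8)*(1/5600) = 3/1792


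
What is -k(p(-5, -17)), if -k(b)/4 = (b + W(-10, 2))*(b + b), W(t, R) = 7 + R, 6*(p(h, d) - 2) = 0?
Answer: 176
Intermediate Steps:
p(h, d) = 2 (p(h, d) = 2 + (1/6)*0 = 2 + 0 = 2)
k(b) = -8*b*(9 + b) (k(b) = -4*(b + (7 + 2))*(b + b) = -4*(b + 9)*2*b = -4*(9 + b)*2*b = -8*b*(9 + b))
-k(p(-5, -17)) = -(-8)*2*(9 + 2) = -(-8)*2*11 = -1*(-176) = 176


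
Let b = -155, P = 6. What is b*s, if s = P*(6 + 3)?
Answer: -8370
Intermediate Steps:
s = 54 (s = 6*(6 + 3) = 6*9 = 54)
b*s = -155*54 = -8370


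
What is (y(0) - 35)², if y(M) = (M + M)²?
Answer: 1225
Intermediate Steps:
y(M) = 4*M² (y(M) = (2*M)² = 4*M²)
(y(0) - 35)² = (4*0² - 35)² = (4*0 - 35)² = (0 - 35)² = (-35)² = 1225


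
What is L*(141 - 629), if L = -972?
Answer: 474336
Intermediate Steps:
L*(141 - 629) = -972*(141 - 629) = -972*(-488) = 474336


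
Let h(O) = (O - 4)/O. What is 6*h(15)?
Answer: 22/5 ≈ 4.4000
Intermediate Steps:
h(O) = (-4 + O)/O
6*h(15) = 6*((-4 + 15)/15) = 6*((1/15)*11) = 6*(11/15) = 22/5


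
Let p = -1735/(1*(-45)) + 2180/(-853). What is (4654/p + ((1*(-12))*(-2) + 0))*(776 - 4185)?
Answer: -144410905758/276371 ≈ -5.2253e+5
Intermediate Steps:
p = 276371/7677 (p = -1735/(-45) + 2180*(-1/853) = -1735*(-1/45) - 2180/853 = 347/9 - 2180/853 = 276371/7677 ≈ 36.000)
(4654/p + ((1*(-12))*(-2) + 0))*(776 - 4185) = (4654/(276371/7677) + ((1*(-12))*(-2) + 0))*(776 - 4185) = (4654*(7677/276371) + (-12*(-2) + 0))*(-3409) = (35728758/276371 + (24 + 0))*(-3409) = (35728758/276371 + 24)*(-3409) = (42361662/276371)*(-3409) = -144410905758/276371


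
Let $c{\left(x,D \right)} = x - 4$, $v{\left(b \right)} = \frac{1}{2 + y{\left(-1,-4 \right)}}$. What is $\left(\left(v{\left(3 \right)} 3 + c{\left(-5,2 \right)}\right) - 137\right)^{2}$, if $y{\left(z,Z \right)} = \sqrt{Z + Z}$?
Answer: $\frac{87007 i + 168776 \sqrt{2}}{4 \left(i + 2 \sqrt{2}\right)} \approx 21170.0 + 205.77 i$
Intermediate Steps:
$y{\left(z,Z \right)} = \sqrt{2} \sqrt{Z}$ ($y{\left(z,Z \right)} = \sqrt{2 Z} = \sqrt{2} \sqrt{Z}$)
$v{\left(b \right)} = \frac{1}{2 + 2 i \sqrt{2}}$ ($v{\left(b \right)} = \frac{1}{2 + \sqrt{2} \sqrt{-4}} = \frac{1}{2 + \sqrt{2} \cdot 2 i} = \frac{1}{2 + 2 i \sqrt{2}}$)
$c{\left(x,D \right)} = -4 + x$ ($c{\left(x,D \right)} = x - 4 = -4 + x$)
$\left(\left(v{\left(3 \right)} 3 + c{\left(-5,2 \right)}\right) - 137\right)^{2} = \left(\left(\left(\frac{1}{6} - \frac{i \sqrt{2}}{6}\right) 3 - 9\right) - 137\right)^{2} = \left(\left(\left(\frac{1}{2} - \frac{i \sqrt{2}}{2}\right) - 9\right) - 137\right)^{2} = \left(\left(- \frac{17}{2} - \frac{i \sqrt{2}}{2}\right) - 137\right)^{2} = \left(- \frac{291}{2} - \frac{i \sqrt{2}}{2}\right)^{2}$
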